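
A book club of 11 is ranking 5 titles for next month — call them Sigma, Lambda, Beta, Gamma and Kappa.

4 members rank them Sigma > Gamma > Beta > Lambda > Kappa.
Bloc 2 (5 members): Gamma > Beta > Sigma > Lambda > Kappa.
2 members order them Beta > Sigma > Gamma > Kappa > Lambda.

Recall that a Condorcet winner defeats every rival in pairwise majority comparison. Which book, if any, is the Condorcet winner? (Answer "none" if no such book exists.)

Head-to-head results (11 members):
Sigma–Lambda: Sigma 11–0.
Sigma–Beta: Beta 7–4.
Sigma vs Gamma: Sigma, 6–5.
Sigma–Kappa: Sigma 11–0.
Lambda vs Beta: Beta wins 11–0.
Lambda–Gamma: Gamma 11–0.
Lambda vs Kappa: Lambda, 9–2.
Beta vs Gamma: Gamma wins 9–2.
Beta vs Kappa: Beta wins 11–0.
Gamma vs Kappa: Gamma wins 11–0.
Each book drops at least one matchup (Sigma loses to Beta; Lambda loses to Sigma; Beta loses to Gamma; Gamma loses to Sigma; Kappa loses to Sigma); the cycle Sigma > Gamma > Beta > Sigma rules out a Condorcet winner.

none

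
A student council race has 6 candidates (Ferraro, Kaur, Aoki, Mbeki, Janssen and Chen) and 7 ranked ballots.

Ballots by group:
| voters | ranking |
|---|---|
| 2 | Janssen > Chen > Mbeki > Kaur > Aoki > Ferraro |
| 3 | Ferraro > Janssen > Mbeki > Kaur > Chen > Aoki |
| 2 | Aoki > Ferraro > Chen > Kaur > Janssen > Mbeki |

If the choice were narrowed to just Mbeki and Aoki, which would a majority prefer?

Ballots ranking Mbeki above Aoki: 2 + 3 = 5.
Ballots ranking Aoki above Mbeki: 7 − 5 = 2.
Mbeki wins the head-to-head 5–2.

Mbeki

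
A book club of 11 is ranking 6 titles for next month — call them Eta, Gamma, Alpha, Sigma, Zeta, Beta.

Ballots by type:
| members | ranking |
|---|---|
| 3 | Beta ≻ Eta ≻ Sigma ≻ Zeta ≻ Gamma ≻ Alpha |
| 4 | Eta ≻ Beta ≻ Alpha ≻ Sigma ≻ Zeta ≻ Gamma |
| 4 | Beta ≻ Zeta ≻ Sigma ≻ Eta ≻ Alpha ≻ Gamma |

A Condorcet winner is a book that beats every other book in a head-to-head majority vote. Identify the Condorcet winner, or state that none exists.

Head-to-head results (11 members):
Eta vs Gamma: Eta wins 11–0.
Eta vs Alpha: Eta, 11–0.
Eta vs Sigma: Eta wins 7–4.
Eta vs Zeta: Eta wins 7–4.
Eta–Beta: Beta 7–4.
Gamma vs Alpha: Alpha wins 8–3.
Gamma–Sigma: Sigma 11–0.
Gamma vs Zeta: Zeta, 11–0.
Gamma vs Beta: Beta wins 11–0.
Alpha vs Sigma: Sigma, 7–4.
Alpha vs Zeta: Zeta, 7–4.
Alpha vs Beta: Beta wins 11–0.
Sigma vs Zeta: Sigma, 7–4.
Sigma vs Beta: Beta, 11–0.
Zeta vs Beta: Beta, 11–0.
Beta defeats every rival head-to-head and is the Condorcet winner.

Beta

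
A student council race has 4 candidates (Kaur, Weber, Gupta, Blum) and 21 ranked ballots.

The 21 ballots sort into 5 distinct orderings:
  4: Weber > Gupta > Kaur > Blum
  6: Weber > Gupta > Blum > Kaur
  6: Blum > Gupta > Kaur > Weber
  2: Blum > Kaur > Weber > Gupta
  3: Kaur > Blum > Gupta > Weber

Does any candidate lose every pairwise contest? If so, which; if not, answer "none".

Pairwise majorities:
Kaur vs Weber: Kaur preferred on 6+2+3 = 11 ballots; Kaur wins 11–10.
Kaur vs Gupta: 2+3 = 5 for Kaur, 16 for Gupta — Gupta by 16–5.
Kaur vs Blum: Kaur is ranked higher on 4+3 = 7 ballots, Blum on 14. Blum wins 14–7.
Weber vs Gupta: Weber wins 12–9.
Weber–Blum: Blum 11–10.
Gupta vs Blum: 4+6 = 10 for Gupta, 11 for Blum — Blum by 11–10.
Every candidate wins at least one matchup (Kaur beats Weber; Weber beats Gupta; Gupta beats Kaur; Blum beats Kaur), so there is no Condorcet loser.

none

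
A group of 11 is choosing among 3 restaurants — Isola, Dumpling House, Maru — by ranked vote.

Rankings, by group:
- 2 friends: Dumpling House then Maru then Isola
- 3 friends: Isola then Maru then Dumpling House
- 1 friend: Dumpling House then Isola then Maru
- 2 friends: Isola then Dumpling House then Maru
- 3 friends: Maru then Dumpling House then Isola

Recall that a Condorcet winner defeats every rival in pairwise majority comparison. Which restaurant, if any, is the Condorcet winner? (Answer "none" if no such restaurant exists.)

none

Check each pair by majority over 11 ballots:
Isola–Dumpling House: Dumpling House 6–5.
Isola vs Maru: Isola, 6–5.
Dumpling House vs Maru: Maru, 6–5.
Each restaurant drops at least one matchup (Isola loses to Dumpling House; Dumpling House loses to Maru; Maru loses to Isola); the cycle Isola beats Maru beats Dumpling House beats Isola rules out a Condorcet winner.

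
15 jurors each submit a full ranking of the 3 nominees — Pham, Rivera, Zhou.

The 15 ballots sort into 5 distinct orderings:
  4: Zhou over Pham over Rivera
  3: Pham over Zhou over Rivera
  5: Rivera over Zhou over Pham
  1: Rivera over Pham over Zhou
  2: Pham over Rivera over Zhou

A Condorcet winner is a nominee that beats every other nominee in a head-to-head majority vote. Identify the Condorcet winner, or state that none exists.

Head-to-head results (15 jurors):
Pham vs Rivera: Pham preferred on 4+3+2 = 9 ballots; Pham wins 9–6.
Pham vs Zhou: Pham is ranked higher on 3+1+2 = 6 ballots, Zhou on 9. Zhou wins 9–6.
Rivera vs Zhou: 5+1+2 = 8 for Rivera, 7 for Zhou — Rivera by 8–7.
Each nominee drops at least one matchup (Pham loses to Zhou; Rivera loses to Pham; Zhou loses to Rivera); the cycle Pham → Rivera → Zhou → Pham rules out a Condorcet winner.

none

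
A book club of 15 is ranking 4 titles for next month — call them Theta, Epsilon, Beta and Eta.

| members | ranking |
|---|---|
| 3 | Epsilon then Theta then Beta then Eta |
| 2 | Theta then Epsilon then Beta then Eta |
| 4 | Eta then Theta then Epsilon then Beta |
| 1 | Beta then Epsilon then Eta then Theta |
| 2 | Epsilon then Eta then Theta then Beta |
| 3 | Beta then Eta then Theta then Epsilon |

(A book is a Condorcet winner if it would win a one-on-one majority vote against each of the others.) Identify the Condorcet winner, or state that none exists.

Pairwise majorities:
Theta vs Epsilon: Theta, 9–6.
Theta–Beta: Theta 11–4.
Theta–Eta: Eta 10–5.
Epsilon vs Beta: Epsilon, 11–4.
Epsilon vs Eta: Epsilon, 8–7.
Beta–Eta: Beta 9–6.
No book is unbeaten: Theta loses to Eta; Epsilon loses to Theta; Beta loses to Theta; Eta loses to Epsilon. In particular Theta > Epsilon > Eta > Theta is a majority cycle — no Condorcet winner exists.

none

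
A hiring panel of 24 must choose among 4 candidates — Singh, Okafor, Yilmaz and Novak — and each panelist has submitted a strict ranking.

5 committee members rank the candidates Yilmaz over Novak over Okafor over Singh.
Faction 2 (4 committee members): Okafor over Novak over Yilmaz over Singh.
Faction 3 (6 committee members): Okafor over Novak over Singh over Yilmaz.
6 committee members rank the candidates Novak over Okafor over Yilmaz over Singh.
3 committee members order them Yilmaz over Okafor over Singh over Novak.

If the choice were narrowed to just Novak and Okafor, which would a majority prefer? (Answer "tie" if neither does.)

Ballots ranking Novak above Okafor: 5 + 6 = 11.
Ballots ranking Okafor above Novak: 24 − 11 = 13.
Okafor wins the head-to-head 13–11.

Okafor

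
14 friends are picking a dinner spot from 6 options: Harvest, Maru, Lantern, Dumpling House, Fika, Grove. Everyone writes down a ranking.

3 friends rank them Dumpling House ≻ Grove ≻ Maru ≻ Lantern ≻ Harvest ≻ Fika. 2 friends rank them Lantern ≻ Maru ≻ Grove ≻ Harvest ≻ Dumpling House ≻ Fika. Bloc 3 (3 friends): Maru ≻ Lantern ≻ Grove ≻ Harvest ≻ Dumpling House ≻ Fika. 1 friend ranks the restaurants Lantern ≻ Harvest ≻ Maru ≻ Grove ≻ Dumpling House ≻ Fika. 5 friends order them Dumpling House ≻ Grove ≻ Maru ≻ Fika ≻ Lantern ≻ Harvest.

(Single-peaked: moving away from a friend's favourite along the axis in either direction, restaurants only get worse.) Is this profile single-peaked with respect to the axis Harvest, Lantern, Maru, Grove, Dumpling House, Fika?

Axis positions: Harvest=1, Lantern=2, Maru=3, Grove=4, Dumpling House=5, Fika=6.
Bloc 1 (peak Dumpling House at position 5): ranking walks positions 5-4-3-2-1-6, expanding outward from the peak — single-peaked.
Bloc 2 (peak Lantern at position 2): ranking walks positions 2-3-4-1-5-6, expanding outward from the peak — single-peaked.
Bloc 3 (peak Maru at position 3): ranking walks positions 3-2-4-1-5-6, expanding outward from the peak — single-peaked.
Bloc 4 (peak Lantern at position 2): ranking walks positions 2-1-3-4-5-6, expanding outward from the peak — single-peaked.
Bloc 5 (peak Dumpling House at position 5): ranking walks positions 5-4-3-6-2-1, expanding outward from the peak — single-peaked.
Every ranking is single-peaked on this axis.

yes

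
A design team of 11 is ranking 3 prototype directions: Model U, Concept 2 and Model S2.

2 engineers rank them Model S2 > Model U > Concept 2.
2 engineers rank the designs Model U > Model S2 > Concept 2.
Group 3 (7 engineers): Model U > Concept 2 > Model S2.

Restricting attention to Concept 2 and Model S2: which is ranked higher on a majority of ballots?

Ballots ranking Concept 2 above Model S2: 7.
Ballots ranking Model S2 above Concept 2: 11 − 7 = 4.
Concept 2 wins the head-to-head 7–4.

Concept 2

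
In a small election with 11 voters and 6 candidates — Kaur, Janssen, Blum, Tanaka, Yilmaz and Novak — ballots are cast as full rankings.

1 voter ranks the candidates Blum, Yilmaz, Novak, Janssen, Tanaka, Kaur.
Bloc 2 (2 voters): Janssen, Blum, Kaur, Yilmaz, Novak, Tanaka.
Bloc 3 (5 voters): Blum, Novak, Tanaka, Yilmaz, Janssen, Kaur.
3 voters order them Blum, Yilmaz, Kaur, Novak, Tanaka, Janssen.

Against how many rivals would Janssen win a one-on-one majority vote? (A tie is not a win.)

1

Janssen against each rival (11 voters):
Janssen vs Kaur: Janssen is ranked higher on 1+2+5 = 8 ballots, Kaur on 3. Janssen wins 8–3.
Janssen vs Blum: Blum wins 9–2.
Janssen vs Tanaka: Tanaka wins 8–3.
Janssen vs Yilmaz: Janssen is ranked higher on 2 ballots, Yilmaz on 9. Yilmaz wins 9–2.
Janssen–Novak: Novak 9–2.
Janssen beats Kaur; loses to Blum, Tanaka, Yilmaz, Novak — 1 pairwise win.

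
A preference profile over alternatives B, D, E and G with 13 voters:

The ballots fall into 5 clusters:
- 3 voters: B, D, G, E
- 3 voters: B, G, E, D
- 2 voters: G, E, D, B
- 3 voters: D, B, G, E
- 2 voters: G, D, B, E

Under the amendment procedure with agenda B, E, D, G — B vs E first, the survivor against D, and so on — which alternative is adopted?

G

Round 1: B vs E — 11–2, B advances.
Round 2: B vs D — 6–7, D advances.
Round 3: D vs G — 6–7, G advances.
G survives the agenda.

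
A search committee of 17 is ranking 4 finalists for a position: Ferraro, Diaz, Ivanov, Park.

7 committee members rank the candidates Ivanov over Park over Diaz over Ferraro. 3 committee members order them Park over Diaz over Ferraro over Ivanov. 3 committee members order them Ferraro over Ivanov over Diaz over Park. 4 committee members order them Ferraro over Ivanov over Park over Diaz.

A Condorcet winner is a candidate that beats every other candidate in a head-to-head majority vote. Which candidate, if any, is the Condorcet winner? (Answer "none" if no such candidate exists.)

none

Check each pair by majority over 17 ballots:
Ferraro vs Diaz: Diaz wins 10–7.
Ferraro vs Ivanov: Ferraro wins 10–7.
Ferraro–Park: Park 10–7.
Diaz–Ivanov: Ivanov 14–3.
Diaz vs Park: Park wins 14–3.
Ivanov vs Park: Ivanov, 14–3.
Every candidate loses at least once (Ferraro loses to Diaz; Diaz loses to Ivanov; Ivanov loses to Ferraro; Park loses to Ivanov). The majority relation contains the cycle Ferraro → Ivanov → Diaz → Ferraro, so there is no Condorcet winner.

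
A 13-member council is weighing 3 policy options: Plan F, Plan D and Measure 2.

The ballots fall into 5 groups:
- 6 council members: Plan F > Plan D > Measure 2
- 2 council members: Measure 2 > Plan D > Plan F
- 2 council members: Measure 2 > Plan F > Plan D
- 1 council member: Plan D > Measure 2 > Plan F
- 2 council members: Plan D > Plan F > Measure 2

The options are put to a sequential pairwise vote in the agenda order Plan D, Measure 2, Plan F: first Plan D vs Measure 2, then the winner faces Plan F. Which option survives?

Round 1: Plan D vs Measure 2 — 9–4, Plan D advances.
Round 2: Plan D vs Plan F — 5–8, Plan F advances.
The agenda winner is Plan F.

Plan F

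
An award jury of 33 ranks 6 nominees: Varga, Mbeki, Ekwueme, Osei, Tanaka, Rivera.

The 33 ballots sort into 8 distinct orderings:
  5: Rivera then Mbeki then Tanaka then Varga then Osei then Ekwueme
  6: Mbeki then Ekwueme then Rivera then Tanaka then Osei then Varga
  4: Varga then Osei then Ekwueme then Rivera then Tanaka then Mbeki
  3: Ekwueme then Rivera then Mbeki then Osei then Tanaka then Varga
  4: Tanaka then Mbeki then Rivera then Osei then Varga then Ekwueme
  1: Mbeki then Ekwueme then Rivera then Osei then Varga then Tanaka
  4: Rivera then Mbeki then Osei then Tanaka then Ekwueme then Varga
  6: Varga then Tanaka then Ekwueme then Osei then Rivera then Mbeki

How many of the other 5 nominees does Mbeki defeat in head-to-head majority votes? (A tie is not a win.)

Mbeki against each rival (33 jurors):
Mbeki vs Varga: Mbeki, 23–10.
Mbeki vs Ekwueme: Mbeki, 20–13.
Mbeki vs Osei: Mbeki, 23–10.
Mbeki–Tanaka: Mbeki 19–14.
Mbeki vs Rivera: 6+4+1 = 11 for Mbeki, 22 for Rivera — Rivera by 22–11.
Mbeki beats Varga, Ekwueme, Osei, Tanaka; loses to Rivera — 4 pairwise wins.

4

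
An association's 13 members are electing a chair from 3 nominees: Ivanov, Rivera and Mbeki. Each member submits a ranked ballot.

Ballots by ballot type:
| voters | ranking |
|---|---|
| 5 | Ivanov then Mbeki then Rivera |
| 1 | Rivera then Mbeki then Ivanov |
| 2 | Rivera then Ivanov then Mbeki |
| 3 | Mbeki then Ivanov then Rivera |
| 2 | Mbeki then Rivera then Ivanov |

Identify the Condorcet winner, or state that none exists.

Ivanov

Head-to-head results (13 voters):
Ivanov vs Rivera: Ivanov preferred on 5+3 = 8 ballots; Ivanov wins 8–5.
Ivanov vs Mbeki: 7 to 6, Ivanov.
Rivera vs Mbeki: Rivera preferred on 1+2 = 3 ballots; Mbeki wins 10–3.
Ivanov wins every pairwise contest, so Ivanov is the Condorcet winner.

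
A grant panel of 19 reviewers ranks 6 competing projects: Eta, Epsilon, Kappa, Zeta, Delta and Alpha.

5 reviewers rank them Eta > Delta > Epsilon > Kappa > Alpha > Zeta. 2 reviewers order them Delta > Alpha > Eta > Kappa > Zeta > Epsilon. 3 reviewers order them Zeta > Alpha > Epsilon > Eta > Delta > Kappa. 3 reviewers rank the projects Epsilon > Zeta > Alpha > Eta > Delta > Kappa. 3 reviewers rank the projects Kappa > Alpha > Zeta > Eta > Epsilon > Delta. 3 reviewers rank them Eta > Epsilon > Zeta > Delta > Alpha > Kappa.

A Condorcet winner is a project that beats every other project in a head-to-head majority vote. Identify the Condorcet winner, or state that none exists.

none

Head-to-head results (19 reviewers):
Eta vs Epsilon: Eta wins 13–6.
Eta–Kappa: Eta 16–3.
Eta vs Zeta: Eta, 10–9.
Eta–Delta: Eta 17–2.
Eta vs Alpha: Alpha wins 11–8.
Epsilon vs Kappa: Epsilon wins 14–5.
Epsilon vs Zeta: Epsilon wins 11–8.
Epsilon–Delta: Epsilon 12–7.
Epsilon vs Alpha: Epsilon wins 11–8.
Kappa vs Zeta: Kappa, 10–9.
Kappa vs Delta: Delta wins 16–3.
Kappa–Alpha: Alpha 11–8.
Zeta vs Delta: Zeta wins 12–7.
Zeta vs Alpha: Alpha, 10–9.
Delta vs Alpha: Delta, 10–9.
Every project loses at least once (Eta loses to Alpha; Epsilon loses to Eta; Kappa loses to Eta; Zeta loses to Eta; Delta loses to Eta; Alpha loses to Epsilon). The majority relation contains the cycle Eta → Epsilon → Alpha → Eta, so there is no Condorcet winner.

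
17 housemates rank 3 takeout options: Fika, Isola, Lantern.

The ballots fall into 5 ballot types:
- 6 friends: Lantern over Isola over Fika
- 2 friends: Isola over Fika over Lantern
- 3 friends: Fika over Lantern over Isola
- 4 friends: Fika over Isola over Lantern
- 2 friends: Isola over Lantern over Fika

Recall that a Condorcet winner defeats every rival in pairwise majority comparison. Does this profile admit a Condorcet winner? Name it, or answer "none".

Check each pair by majority over 17 ballots:
Fika vs Isola: Fika is ranked higher on 3+4 = 7 ballots, Isola on 10. Isola wins 10–7.
Fika vs Lantern: 9 to 8, Fika.
Isola vs Lantern: 2+4+2 = 8 for Isola, 9 for Lantern — Lantern by 9–8.
Each restaurant drops at least one matchup (Fika loses to Isola; Isola loses to Lantern; Lantern loses to Fika); the cycle Fika → Lantern → Isola → Fika rules out a Condorcet winner.

none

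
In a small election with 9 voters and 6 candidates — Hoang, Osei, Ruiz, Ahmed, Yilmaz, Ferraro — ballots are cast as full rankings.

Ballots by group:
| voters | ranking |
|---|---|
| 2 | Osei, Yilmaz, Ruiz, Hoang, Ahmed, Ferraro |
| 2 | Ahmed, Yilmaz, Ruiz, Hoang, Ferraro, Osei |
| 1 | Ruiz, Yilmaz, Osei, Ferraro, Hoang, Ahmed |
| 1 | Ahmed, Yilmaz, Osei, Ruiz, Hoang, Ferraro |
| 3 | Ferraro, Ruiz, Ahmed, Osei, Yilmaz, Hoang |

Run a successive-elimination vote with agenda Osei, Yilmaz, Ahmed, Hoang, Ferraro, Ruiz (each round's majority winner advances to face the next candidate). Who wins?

Ruiz

Round 1: Osei vs Yilmaz — 5–4, Osei advances.
Round 2: Osei vs Ahmed — 3–6, Ahmed advances.
Round 3: Ahmed vs Hoang — 6–3, Ahmed advances.
Round 4: Ahmed vs Ferraro — 5–4, Ahmed advances.
Round 5: Ahmed vs Ruiz — 3–6, Ruiz advances.
The agenda winner is Ruiz.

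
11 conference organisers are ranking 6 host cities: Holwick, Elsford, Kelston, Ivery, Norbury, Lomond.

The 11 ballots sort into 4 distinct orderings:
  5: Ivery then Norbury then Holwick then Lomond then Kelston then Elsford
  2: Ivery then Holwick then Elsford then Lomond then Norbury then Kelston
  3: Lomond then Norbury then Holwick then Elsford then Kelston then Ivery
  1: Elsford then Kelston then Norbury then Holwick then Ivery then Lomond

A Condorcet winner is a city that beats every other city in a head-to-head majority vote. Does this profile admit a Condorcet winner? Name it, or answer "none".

Pairwise majorities:
Holwick vs Elsford: Holwick, 10–1.
Holwick vs Kelston: Holwick wins 10–1.
Holwick vs Ivery: Ivery, 7–4.
Holwick vs Norbury: 2 for Holwick, 9 for Norbury — Norbury by 9–2.
Holwick–Lomond: Holwick 8–3.
Elsford vs Kelston: Elsford, 6–5.
Elsford vs Ivery: 3+1 = 4 for Elsford, 7 for Ivery — Ivery by 7–4.
Elsford vs Norbury: Norbury, 8–3.
Elsford vs Lomond: 2+1 = 3 for Elsford, 8 for Lomond — Lomond by 8–3.
Kelston vs Ivery: Ivery wins 7–4.
Kelston vs Norbury: 1 to 10, Norbury.
Kelston vs Lomond: Lomond wins 10–1.
Ivery–Norbury: Ivery 7–4.
Ivery vs Lomond: Ivery wins 8–3.
Norbury–Lomond: Norbury 6–5.
Ivery defeats every rival head-to-head and is the Condorcet winner.

Ivery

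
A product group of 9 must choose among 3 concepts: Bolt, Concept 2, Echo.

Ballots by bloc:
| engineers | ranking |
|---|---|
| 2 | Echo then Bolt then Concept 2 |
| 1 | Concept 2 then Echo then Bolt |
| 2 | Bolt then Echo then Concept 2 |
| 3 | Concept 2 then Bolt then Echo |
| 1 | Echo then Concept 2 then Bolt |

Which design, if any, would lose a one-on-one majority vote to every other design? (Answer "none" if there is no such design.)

none

Pairwise majorities:
Bolt vs Concept 2: 2+2 = 4 for Bolt, 5 for Concept 2 — Concept 2 by 5–4.
Bolt vs Echo: Bolt, 5–4.
Concept 2 vs Echo: Echo wins 5–4.
Each design has at least one pairwise win (Bolt beats Echo; Concept 2 beats Bolt; Echo beats Concept 2) — no Condorcet loser.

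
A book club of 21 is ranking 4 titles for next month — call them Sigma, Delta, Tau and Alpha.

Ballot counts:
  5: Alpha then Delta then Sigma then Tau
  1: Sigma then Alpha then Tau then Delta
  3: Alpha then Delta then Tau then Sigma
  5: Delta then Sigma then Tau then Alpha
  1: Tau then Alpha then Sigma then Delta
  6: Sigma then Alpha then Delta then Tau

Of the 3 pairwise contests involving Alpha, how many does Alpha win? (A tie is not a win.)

2

Alpha against each rival (21 members):
Alpha–Sigma: Sigma 12–9.
Alpha vs Delta: Alpha preferred on 5+1+3+1+6 = 16 ballots; Alpha wins 16–5.
Alpha vs Tau: Alpha is ranked higher on 5+1+3+6 = 15 ballots, Tau on 6. Alpha wins 15–6.
Alpha beats Delta, Tau; loses to Sigma — 2 pairwise wins.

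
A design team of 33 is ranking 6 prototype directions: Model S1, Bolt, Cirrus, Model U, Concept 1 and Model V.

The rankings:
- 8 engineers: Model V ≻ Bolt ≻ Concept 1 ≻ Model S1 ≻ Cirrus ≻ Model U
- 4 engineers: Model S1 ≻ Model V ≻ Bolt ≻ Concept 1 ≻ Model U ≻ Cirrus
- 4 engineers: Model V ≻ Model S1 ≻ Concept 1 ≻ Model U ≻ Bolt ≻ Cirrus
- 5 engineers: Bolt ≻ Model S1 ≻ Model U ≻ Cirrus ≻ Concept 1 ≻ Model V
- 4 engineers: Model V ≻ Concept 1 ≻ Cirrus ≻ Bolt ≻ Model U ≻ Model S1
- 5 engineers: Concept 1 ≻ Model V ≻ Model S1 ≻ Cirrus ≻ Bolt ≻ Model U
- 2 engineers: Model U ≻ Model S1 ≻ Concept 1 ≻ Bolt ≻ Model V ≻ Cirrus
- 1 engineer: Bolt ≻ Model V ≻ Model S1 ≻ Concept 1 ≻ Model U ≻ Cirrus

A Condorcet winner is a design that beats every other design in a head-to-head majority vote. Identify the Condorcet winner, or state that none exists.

Check each pair by majority over 33 ballots:
Model S1 vs Bolt: Bolt, 18–15.
Model S1 vs Cirrus: 29 for Model S1, 4 for Cirrus — Model S1 by 29–4.
Model S1 vs Model U: Model S1, 27–6.
Model S1 vs Concept 1: 4+4+5+2+1 = 16 for Model S1, 17 for Concept 1 — Concept 1 by 17–16.
Model S1 vs Model V: Model V wins 22–11.
Bolt vs Cirrus: Bolt wins 24–9.
Bolt–Model U: Bolt 27–6.
Bolt–Concept 1: Bolt 18–15.
Bolt vs Model V: 5+2+1 = 8 for Bolt, 25 for Model V — Model V by 25–8.
Cirrus–Model U: Cirrus 17–16.
Cirrus–Concept 1: Concept 1 28–5.
Cirrus–Model V: Model V 28–5.
Model U vs Concept 1: 5+2 = 7 for Model U, 26 for Concept 1 — Concept 1 by 26–7.
Model U vs Model V: Model U preferred on 5+2 = 7 ballots; Model V wins 26–7.
Concept 1 vs Model V: 12 to 21, Model V.
Only Model V has no losses; Model V is the Condorcet winner.

Model V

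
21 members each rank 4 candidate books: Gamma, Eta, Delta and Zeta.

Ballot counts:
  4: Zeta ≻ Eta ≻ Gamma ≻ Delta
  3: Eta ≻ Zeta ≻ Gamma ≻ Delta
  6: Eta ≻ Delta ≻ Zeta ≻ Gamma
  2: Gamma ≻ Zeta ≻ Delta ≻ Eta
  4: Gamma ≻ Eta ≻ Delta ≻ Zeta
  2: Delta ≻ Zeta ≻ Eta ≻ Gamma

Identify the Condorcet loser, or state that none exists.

Head-to-head results (21 members):
Gamma vs Eta: Gamma is ranked higher on 2+4 = 6 ballots, Eta on 15. Eta wins 15–6.
Gamma vs Delta: Gamma is ranked higher on 4+3+2+4 = 13 ballots, Delta on 8. Gamma wins 13–8.
Gamma–Zeta: Zeta 15–6.
Eta vs Delta: Eta, 17–4.
Eta vs Zeta: 13 to 8, Eta.
Delta vs Zeta: Delta, 12–9.
No book is winless: Gamma beats Delta; Eta beats Gamma; Delta beats Zeta; Zeta beats Gamma. There is no Condorcet loser.

none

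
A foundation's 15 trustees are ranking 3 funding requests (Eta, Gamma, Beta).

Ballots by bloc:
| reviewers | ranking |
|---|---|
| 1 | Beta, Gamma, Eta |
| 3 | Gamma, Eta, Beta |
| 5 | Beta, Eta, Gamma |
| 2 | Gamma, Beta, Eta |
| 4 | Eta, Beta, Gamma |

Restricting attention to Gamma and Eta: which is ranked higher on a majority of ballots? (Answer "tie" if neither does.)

Ballots ranking Gamma above Eta: 1 + 3 + 2 = 6.
Ballots ranking Eta above Gamma: 15 − 6 = 9.
Eta wins the head-to-head 9–6.

Eta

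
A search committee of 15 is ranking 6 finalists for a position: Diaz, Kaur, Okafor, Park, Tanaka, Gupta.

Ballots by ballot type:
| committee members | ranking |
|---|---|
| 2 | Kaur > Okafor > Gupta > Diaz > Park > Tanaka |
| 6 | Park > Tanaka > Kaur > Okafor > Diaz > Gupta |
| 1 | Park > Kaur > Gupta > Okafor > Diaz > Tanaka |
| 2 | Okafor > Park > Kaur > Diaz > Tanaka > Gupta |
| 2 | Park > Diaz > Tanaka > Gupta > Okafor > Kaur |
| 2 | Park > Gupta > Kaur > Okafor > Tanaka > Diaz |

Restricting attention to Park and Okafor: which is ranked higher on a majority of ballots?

Ballots ranking Park above Okafor: 6 + 1 + 2 + 2 = 11.
Ballots ranking Okafor above Park: 15 − 11 = 4.
Park wins the head-to-head 11–4.

Park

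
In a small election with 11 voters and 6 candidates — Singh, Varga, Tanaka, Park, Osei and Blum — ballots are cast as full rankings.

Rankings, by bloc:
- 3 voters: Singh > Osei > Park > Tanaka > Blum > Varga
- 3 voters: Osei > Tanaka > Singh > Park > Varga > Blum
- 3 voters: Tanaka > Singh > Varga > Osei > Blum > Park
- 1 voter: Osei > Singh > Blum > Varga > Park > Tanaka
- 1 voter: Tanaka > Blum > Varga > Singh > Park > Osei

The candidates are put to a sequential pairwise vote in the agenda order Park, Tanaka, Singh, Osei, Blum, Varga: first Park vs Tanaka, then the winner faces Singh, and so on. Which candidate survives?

Osei

Round 1: Park vs Tanaka — 4–7, Tanaka advances.
Round 2: Tanaka vs Singh — 7–4, Tanaka advances.
Round 3: Tanaka vs Osei — 4–7, Osei advances.
Round 4: Osei vs Blum — 10–1, Osei advances.
Round 5: Osei vs Varga — 7–4, Osei advances.
The agenda winner is Osei.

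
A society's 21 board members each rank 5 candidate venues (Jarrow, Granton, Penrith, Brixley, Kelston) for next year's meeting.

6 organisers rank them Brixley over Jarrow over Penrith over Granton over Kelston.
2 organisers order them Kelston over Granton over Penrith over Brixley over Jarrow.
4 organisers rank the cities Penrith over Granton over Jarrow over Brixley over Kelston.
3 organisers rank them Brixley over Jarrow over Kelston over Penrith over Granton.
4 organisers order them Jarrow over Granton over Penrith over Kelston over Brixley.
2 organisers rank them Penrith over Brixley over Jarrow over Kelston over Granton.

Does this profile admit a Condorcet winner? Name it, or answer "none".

none

Head-to-head results (21 organisers):
Jarrow vs Granton: Jarrow wins 15–6.
Jarrow vs Penrith: Jarrow, 13–8.
Jarrow–Brixley: Brixley 13–8.
Jarrow vs Kelston: Jarrow, 19–2.
Granton–Penrith: Penrith 15–6.
Granton vs Brixley: Brixley wins 11–10.
Granton vs Kelston: Granton wins 14–7.
Penrith vs Brixley: Penrith, 12–9.
Penrith–Kelston: Penrith 16–5.
Brixley–Kelston: Brixley 15–6.
No city is unbeaten: Jarrow loses to Brixley; Granton loses to Jarrow; Penrith loses to Jarrow; Brixley loses to Penrith; Kelston loses to Jarrow. In particular Jarrow → Penrith → Brixley → Jarrow is a majority cycle — no Condorcet winner exists.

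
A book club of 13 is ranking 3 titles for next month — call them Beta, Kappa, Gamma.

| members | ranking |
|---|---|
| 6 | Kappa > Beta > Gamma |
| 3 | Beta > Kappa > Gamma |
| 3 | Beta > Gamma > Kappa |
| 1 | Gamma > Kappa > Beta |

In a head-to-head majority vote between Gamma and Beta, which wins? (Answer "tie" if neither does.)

Beta

Ballots ranking Gamma above Beta: 1.
Ballots ranking Beta above Gamma: 13 − 1 = 12.
Beta wins the head-to-head 12–1.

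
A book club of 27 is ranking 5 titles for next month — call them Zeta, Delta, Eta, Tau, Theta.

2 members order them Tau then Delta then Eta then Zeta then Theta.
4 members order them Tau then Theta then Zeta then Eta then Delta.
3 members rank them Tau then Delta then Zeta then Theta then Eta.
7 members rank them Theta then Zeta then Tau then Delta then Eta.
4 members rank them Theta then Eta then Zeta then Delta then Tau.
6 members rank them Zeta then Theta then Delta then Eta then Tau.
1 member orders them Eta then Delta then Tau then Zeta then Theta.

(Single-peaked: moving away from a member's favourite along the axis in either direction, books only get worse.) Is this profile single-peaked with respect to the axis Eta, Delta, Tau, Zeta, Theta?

no

Axis positions: Eta=1, Delta=2, Tau=3, Zeta=4, Theta=5.
Faction 1 (peak Tau at position 3): ranking walks positions 3-2-1-4-5, expanding outward from the peak — single-peaked.
Faction 2: ranking walks positions 3-5-4-1-2; Theta is ranked above Zeta even though Zeta lies between Theta and the peak Tau on the axis — preferences dip and rise again. Not single-peaked.
Faction 3 (peak Tau at position 3): ranking walks positions 3-2-4-5-1, expanding outward from the peak — single-peaked.
Faction 4 (peak Theta at position 5): ranking walks positions 5-4-3-2-1, expanding outward from the peak — single-peaked.
Faction 5: ranking walks positions 5-1-4-2-3; Eta is ranked above Zeta even though Zeta lies between Eta and the peak Theta on the axis — preferences dip and rise again. Not single-peaked.
Faction 6: ranking walks positions 4-5-2-1-3; Delta is ranked above Tau even though Tau lies between Delta and the peak Zeta on the axis — preferences dip and rise again. Not single-peaked.
Faction 7 (peak Eta at position 1): ranking walks positions 1-2-3-4-5, expanding outward from the peak — single-peaked.
Faction 2 violates single-peakedness, so the profile is not single-peaked on this axis.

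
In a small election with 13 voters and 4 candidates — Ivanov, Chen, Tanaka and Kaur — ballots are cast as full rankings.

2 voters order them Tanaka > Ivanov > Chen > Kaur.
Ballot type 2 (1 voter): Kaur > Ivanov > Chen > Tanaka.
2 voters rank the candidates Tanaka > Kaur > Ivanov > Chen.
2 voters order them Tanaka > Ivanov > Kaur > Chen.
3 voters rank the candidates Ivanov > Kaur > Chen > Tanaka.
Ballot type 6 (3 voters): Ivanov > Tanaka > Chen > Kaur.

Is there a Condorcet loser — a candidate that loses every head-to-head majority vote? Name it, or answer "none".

Chen

Head-to-head results (13 voters):
Ivanov vs Chen: Ivanov, 13–0.
Ivanov vs Tanaka: Ivanov is ranked higher on 1+3+3 = 7 ballots, Tanaka on 6. Ivanov wins 7–6.
Ivanov vs Kaur: 2+2+3+3 = 10 for Ivanov, 3 for Kaur — Ivanov by 10–3.
Chen–Tanaka: Tanaka 9–4.
Chen vs Kaur: 5 to 8, Kaur.
Tanaka–Kaur: Tanaka 9–4.
Only Chen has no wins; Chen is the Condorcet loser.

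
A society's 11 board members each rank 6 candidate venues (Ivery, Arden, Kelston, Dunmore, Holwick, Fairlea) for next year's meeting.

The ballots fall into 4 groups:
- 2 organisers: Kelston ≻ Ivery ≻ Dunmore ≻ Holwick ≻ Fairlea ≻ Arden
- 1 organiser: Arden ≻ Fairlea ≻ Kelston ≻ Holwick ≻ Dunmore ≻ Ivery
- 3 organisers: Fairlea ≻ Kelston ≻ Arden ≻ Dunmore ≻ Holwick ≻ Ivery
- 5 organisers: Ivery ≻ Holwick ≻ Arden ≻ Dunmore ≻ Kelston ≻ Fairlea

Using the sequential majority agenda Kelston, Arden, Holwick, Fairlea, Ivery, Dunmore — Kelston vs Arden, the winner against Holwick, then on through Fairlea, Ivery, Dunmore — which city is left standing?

Round 1: Kelston vs Arden — 5–6, Arden advances.
Round 2: Arden vs Holwick — 4–7, Holwick advances.
Round 3: Holwick vs Fairlea — 7–4, Holwick advances.
Round 4: Holwick vs Ivery — 4–7, Ivery advances.
Round 5: Ivery vs Dunmore — 7–4, Ivery advances.
The agenda winner is Ivery.

Ivery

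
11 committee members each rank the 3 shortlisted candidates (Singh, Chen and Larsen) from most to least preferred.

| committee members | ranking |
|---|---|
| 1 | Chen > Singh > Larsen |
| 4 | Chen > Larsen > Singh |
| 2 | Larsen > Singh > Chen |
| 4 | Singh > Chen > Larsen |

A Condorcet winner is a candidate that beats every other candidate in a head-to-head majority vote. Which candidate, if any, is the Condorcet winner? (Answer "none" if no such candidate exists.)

Check each pair by majority over 11 ballots:
Singh vs Chen: Singh preferred on 2+4 = 6 ballots; Singh wins 6–5.
Singh vs Larsen: Singh preferred on 1+4 = 5 ballots; Larsen wins 6–5.
Chen vs Larsen: Chen preferred on 1+4+4 = 9 ballots; Chen wins 9–2.
Every candidate loses at least once (Singh loses to Larsen; Chen loses to Singh; Larsen loses to Chen). The majority relation contains the cycle Singh beats Chen beats Larsen beats Singh, so there is no Condorcet winner.

none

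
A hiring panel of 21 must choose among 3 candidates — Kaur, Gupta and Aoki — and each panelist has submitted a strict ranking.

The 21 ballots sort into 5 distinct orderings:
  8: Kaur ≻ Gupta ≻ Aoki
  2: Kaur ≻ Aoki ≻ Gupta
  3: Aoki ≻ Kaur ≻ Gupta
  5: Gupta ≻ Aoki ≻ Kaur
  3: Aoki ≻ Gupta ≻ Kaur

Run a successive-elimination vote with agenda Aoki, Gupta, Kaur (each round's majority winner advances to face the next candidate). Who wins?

Round 1: Aoki vs Gupta — 8–13, Gupta advances.
Round 2: Gupta vs Kaur — 8–13, Kaur advances.
The agenda winner is Kaur.

Kaur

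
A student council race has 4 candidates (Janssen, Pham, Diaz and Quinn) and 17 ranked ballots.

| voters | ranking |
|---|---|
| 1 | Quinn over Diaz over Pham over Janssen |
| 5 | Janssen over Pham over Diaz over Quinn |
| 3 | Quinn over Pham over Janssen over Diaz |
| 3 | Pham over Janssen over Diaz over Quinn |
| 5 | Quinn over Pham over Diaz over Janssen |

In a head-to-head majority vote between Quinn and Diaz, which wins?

Ballots ranking Quinn above Diaz: 1 + 3 + 5 = 9.
Ballots ranking Diaz above Quinn: 17 − 9 = 8.
Quinn wins the head-to-head 9–8.

Quinn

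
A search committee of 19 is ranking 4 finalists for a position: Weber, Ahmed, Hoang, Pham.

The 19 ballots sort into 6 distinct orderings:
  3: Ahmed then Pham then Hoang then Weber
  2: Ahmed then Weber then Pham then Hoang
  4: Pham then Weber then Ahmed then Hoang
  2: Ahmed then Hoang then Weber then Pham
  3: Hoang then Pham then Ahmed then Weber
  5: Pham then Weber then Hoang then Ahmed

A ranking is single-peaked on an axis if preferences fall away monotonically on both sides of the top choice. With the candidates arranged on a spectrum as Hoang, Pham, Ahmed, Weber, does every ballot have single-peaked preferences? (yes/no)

Axis positions: Hoang=1, Pham=2, Ahmed=3, Weber=4.
Faction 1 (peak Ahmed at position 3): ranking walks positions 3-2-1-4, expanding outward from the peak — single-peaked.
Faction 2 (peak Ahmed at position 3): ranking walks positions 3-4-2-1, expanding outward from the peak — single-peaked.
Faction 3: ranking walks positions 2-4-3-1; Weber is ranked above Ahmed even though Ahmed lies between Weber and the peak Pham on the axis — preferences dip and rise again. Not single-peaked.
Faction 4: ranking walks positions 3-1-4-2; Hoang is ranked above Pham even though Pham lies between Hoang and the peak Ahmed on the axis — preferences dip and rise again. Not single-peaked.
Faction 5 (peak Hoang at position 1): ranking walks positions 1-2-3-4, expanding outward from the peak — single-peaked.
Faction 6: ranking walks positions 2-4-1-3; Weber is ranked above Ahmed even though Ahmed lies between Weber and the peak Pham on the axis — preferences dip and rise again. Not single-peaked.
Faction 3 violates single-peakedness, so the profile is not single-peaked on this axis.

no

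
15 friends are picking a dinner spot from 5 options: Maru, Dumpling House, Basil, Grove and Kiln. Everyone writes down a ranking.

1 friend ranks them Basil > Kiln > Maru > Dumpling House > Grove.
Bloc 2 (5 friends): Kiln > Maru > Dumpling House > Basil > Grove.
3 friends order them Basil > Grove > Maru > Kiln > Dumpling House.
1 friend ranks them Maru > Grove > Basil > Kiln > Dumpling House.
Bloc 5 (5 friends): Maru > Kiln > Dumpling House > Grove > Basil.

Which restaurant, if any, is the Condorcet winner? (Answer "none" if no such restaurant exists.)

Maru

Check each pair by majority over 15 ballots:
Maru–Dumpling House: Maru 15–0.
Maru vs Basil: Maru, 11–4.
Maru vs Grove: Maru, 12–3.
Maru–Kiln: Maru 9–6.
Dumpling House–Basil: Dumpling House 10–5.
Dumpling House–Grove: Dumpling House 11–4.
Dumpling House–Kiln: Kiln 15–0.
Basil vs Grove: Basil, 9–6.
Basil vs Kiln: Kiln wins 10–5.
Grove vs Kiln: Kiln wins 11–4.
Maru beats each of Dumpling House, Basil, Grove, Kiln — Maru is the Condorcet winner.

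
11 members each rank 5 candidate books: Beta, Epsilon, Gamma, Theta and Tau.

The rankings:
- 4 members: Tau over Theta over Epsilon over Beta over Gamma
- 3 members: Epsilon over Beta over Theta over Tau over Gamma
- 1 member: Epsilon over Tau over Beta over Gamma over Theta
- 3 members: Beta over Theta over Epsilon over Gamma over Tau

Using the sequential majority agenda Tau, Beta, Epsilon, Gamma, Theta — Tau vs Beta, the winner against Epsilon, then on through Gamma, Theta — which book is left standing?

Round 1: Tau vs Beta — 5–6, Beta advances.
Round 2: Beta vs Epsilon — 3–8, Epsilon advances.
Round 3: Epsilon vs Gamma — 11–0, Epsilon advances.
Round 4: Epsilon vs Theta — 4–7, Theta advances.
The agenda winner is Theta.

Theta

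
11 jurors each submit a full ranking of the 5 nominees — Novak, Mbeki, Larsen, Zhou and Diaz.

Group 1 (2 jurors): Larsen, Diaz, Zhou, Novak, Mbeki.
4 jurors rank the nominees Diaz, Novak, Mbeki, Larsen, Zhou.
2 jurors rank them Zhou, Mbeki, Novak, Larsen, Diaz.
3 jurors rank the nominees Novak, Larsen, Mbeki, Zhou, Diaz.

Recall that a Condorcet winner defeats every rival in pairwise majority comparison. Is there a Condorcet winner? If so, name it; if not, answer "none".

Head-to-head results (11 jurors):
Novak vs Mbeki: 9 to 2, Novak.
Novak vs Larsen: 9 to 2, Novak.
Novak vs Zhou: Novak is ranked higher on 4+3 = 7 ballots, Zhou on 4. Novak wins 7–4.
Novak vs Diaz: 2+3 = 5 for Novak, 6 for Diaz — Diaz by 6–5.
Mbeki vs Larsen: Mbeki is ranked higher on 4+2 = 6 ballots, Larsen on 5. Mbeki wins 6–5.
Mbeki vs Zhou: Mbeki preferred on 4+3 = 7 ballots; Mbeki wins 7–4.
Mbeki vs Diaz: Mbeki is ranked higher on 2+3 = 5 ballots, Diaz on 6. Diaz wins 6–5.
Larsen vs Zhou: 2+4+3 = 9 for Larsen, 2 for Zhou — Larsen by 9–2.
Larsen vs Diaz: Larsen is ranked higher on 2+2+3 = 7 ballots, Diaz on 4. Larsen wins 7–4.
Zhou vs Diaz: Zhou is ranked higher on 2+3 = 5 ballots, Diaz on 6. Diaz wins 6–5.
Each nominee drops at least one matchup (Novak loses to Diaz; Mbeki loses to Novak; Larsen loses to Novak; Zhou loses to Novak; Diaz loses to Larsen); the cycle Novak → Larsen → Diaz → Novak rules out a Condorcet winner.

none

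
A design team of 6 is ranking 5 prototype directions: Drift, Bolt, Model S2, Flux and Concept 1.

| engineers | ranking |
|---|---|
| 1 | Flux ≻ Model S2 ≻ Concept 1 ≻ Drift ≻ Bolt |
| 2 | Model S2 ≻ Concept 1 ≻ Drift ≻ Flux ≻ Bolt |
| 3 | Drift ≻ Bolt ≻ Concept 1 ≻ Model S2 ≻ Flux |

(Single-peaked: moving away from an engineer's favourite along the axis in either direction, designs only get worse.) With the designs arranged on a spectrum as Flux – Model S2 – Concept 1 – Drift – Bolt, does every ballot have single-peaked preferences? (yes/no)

Axis positions: Flux=1, Model S2=2, Concept 1=3, Drift=4, Bolt=5.
Bloc 1 (peak Flux at position 1): ranking walks positions 1-2-3-4-5, expanding outward from the peak — single-peaked.
Bloc 2 (peak Model S2 at position 2): ranking walks positions 2-3-4-1-5, expanding outward from the peak — single-peaked.
Bloc 3 (peak Drift at position 4): ranking walks positions 4-5-3-2-1, expanding outward from the peak — single-peaked.
Every ranking is single-peaked on this axis.

yes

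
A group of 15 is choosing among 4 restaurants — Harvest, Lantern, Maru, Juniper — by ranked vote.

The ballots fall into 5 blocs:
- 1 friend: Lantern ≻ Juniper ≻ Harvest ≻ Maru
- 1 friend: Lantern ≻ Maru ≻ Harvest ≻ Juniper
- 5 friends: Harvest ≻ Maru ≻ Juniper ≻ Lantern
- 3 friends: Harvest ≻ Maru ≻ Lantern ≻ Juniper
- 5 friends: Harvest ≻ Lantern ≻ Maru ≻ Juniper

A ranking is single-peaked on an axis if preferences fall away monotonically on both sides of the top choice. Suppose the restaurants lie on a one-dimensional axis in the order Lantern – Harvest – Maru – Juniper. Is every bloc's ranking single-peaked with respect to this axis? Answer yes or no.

Axis positions: Lantern=1, Harvest=2, Maru=3, Juniper=4.
Bloc 1: ranking walks positions 1-4-2-3; Juniper is ranked above Harvest even though Harvest lies between Juniper and the peak Lantern on the axis — preferences dip and rise again. Not single-peaked.
Bloc 2: ranking walks positions 1-3-2-4; Maru is ranked above Harvest even though Harvest lies between Maru and the peak Lantern on the axis — preferences dip and rise again. Not single-peaked.
Bloc 3 (peak Harvest at position 2): ranking walks positions 2-3-4-1, expanding outward from the peak — single-peaked.
Bloc 4 (peak Harvest at position 2): ranking walks positions 2-3-1-4, expanding outward from the peak — single-peaked.
Bloc 5 (peak Harvest at position 2): ranking walks positions 2-1-3-4, expanding outward from the peak — single-peaked.
Bloc 1 violates single-peakedness, so the profile is not single-peaked on this axis.

no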